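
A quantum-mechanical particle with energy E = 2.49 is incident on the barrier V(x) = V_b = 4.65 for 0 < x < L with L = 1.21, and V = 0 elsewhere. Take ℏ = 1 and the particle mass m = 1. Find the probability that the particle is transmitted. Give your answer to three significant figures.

Since E < V_b the interior solution is evanescent with decay constant κ = √(2m(V_b − E))/ℏ = 2.078.
κL = 2.515, sinh(κL) = 6.142.
Matching ψ, ψ′ at both faces gives T = [1 + V_b² sinh²(κL) / (4E(V_b − E))]⁻¹ = 1/38.92 = 0.0257.

T = 0.0257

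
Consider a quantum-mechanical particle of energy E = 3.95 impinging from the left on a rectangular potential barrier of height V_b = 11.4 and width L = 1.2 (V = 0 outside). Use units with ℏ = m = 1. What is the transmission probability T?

T = 0.000343

Since E < V_b the interior solution is evanescent with decay constant κ = √(2m(V_b − E))/ℏ = 3.860.
κL = 4.632, sinh(κL) = 51.36.
Matching ψ, ψ′ at both faces gives T = [1 + V_b² sinh²(κL) / (4E(V_b − E))]⁻¹ = 1/2913 = 0.000343.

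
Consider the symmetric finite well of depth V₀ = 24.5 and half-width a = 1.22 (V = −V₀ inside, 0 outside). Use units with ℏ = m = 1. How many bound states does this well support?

N = 6

Define the well-strength parameter z₀ = (a/ℏ)√(2mV₀) = 1.22 × √(2·1·24.5) = 8.540.
A new bound state (alternating even/odd) appears each time z₀ passes a multiple of π/2, so N = ⌊2z₀/π⌋ + 1 = ⌊5.437⌋ + 1 = 6.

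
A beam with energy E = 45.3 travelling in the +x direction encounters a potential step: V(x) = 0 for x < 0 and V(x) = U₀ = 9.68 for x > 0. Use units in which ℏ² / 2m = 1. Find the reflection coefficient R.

On each side the TISE gives plane waves with k = √(2m(E − V))/ℏ: k₁ = √(2·½·45.3) = 6.731, k₂ = √(2·½·35.62) = 5.968.
Continuity of ψ and ψ′ at the step yields the reflection amplitude r = (k₁ − k₂)/(k₁ + k₂) = 0.06003; thus R = |r|² = 0.003603, T = 0.9964.

R = 0.00360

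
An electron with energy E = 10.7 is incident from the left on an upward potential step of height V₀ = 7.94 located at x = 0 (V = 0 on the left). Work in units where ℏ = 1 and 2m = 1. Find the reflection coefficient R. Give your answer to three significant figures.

R = 0.107

On each side the TISE gives plane waves with k = √(2m(E − V))/ℏ: k₁ = √(2·½·10.7) = 3.271, k₂ = √(2·½·2.76) = 1.661.
Continuity of ψ and ψ′ at the step yields the reflection amplitude r = (k₁ − k₂)/(k₁ + k₂) = 0.3264; thus R = |r|² = 0.1065, T = 0.8935.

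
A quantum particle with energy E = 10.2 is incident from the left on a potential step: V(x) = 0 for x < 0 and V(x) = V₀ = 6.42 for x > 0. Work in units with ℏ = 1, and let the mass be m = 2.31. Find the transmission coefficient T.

T = 0.941

On each side the TISE gives plane waves with k = √(2m(E − V))/ℏ: k₁ = √(2·2.31·10.2) = 6.865, k₂ = √(2·2.31·3.78) = 4.179.
Continuity of ψ and ψ′ at the step yields the reflection amplitude r = (k₁ − k₂)/(k₁ + k₂) = 0.2432; thus R = |r|² = 0.05914, T = 0.9409.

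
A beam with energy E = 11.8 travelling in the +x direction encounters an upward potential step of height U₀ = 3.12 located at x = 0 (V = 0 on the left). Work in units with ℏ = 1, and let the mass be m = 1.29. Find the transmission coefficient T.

The wavenumbers are k₁ = √(2mE)/ℏ = 5.518 on the left and k₂ = √(2m(E − U₀))/ℏ = 4.732 on the right.
Matching ψ and ψ′ at x = 0 gives r = (k₁ − k₂)/(k₁ + k₂), so R = r² = 0.005870 and T = 1 − R = 0.9941.

T = 0.994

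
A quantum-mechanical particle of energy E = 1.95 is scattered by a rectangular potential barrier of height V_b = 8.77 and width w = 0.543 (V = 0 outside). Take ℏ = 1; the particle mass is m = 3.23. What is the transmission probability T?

E < V_b: inside the barrier ψ ∝ e^{±κx} with κ = √(2m(V_b − E))/ℏ = 6.638.
κw = 3.604, sinh(κw) = 18.36.
Matching ψ, ψ′ at both faces gives T = [1 + V_b² sinh²(κw) / (4E(V_b − E))]⁻¹ = 1/488.5 = 0.00205.

T = 0.00205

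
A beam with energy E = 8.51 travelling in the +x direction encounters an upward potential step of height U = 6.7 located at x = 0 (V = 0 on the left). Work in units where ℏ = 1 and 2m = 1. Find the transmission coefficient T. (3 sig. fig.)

T = 0.864

The wavenumbers are k₁ = √(2mE)/ℏ = 2.917 on the left and k₂ = √(2m(E − U))/ℏ = 1.345 on the right.
Continuity of ψ and ψ′ at the step yields the reflection amplitude r = (k₁ − k₂)/(k₁ + k₂) = 0.3688; thus R = |r|² = 0.1360, T = 0.8640.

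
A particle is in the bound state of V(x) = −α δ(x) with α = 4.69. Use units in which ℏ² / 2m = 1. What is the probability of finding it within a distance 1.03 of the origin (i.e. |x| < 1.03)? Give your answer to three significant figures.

P = 0.992

The normalised bound state is ψ = √κ e^{−κ|x|} with κ = mα/ℏ² = 2.345.
P(|x| < d) = ∫_{−d}^{d} κ e^{−2κ|x|} dx = 1 − e^{−2κd} = 1 − e^{−4.831} = 0.9920.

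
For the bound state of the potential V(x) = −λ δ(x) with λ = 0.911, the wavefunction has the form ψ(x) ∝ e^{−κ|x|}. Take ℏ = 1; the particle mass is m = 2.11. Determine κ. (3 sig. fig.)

κ = 1.92

Integrating the TISE across x = 0 gives the cusp condition ψ'(0⁺) − ψ'(0⁻) = −(2mλ/ℏ²)ψ(0).
With ψ ∝ e^{−κ|x|} this yields −2κ = −2mλ/ℏ², so κ = mλ/ℏ² = 1.922.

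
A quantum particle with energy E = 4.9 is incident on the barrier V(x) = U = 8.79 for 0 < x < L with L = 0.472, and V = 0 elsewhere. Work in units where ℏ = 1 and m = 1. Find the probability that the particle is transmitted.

T = 0.248

Since E < U the interior solution is evanescent with decay constant κ = √(2m(U − E))/ℏ = 2.789.
κL = 1.317, sinh(κL) = 1.731.
The exact tunnelling result is T⁻¹ = 1 + U² sinh²(κL) / [4E(U − E)] = 4.037, so T = 0.248.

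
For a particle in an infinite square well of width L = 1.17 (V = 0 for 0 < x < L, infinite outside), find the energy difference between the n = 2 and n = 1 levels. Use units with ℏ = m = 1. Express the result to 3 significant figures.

E_n = n²π²ℏ²/(2mL²), so ΔE = (2² − 1²) π²ℏ²/(2mL²).
ΔE = 3 × π² / (2 × 1 × 1.17²) = 10.81.

ΔE = 10.8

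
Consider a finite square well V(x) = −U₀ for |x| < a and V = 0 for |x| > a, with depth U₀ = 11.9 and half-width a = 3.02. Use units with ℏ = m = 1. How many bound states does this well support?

N = 10

The dimensionless depth is z₀ = a√(2mU₀)/ℏ = 3.02 × √(23.80) = 14.73.
A new bound state (alternating even/odd) appears each time z₀ passes a multiple of π/2, so N = ⌊2z₀/π⌋ + 1 = ⌊9.379⌋ + 1 = 10.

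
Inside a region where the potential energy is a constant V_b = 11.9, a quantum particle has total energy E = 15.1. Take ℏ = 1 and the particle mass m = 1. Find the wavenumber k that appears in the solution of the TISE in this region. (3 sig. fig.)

k = 2.53

With E > V_b the solution is oscillatory, ψ ∝ e^{±ikx} with k = √(2m(E − V_b))/ℏ.
k = √(2 × 1 × 3.2) = 2.530.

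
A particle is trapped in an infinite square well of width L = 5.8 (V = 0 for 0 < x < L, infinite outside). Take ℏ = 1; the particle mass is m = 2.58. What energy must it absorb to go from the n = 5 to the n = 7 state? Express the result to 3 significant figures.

E_n = n²π²ℏ²/(2mL²), so ΔE = (7² − 5²) π²ℏ²/(2mL²).
ΔE = 24 × π² / (2 × 2.58 × 5.8²) = 1.365.

ΔE = 1.36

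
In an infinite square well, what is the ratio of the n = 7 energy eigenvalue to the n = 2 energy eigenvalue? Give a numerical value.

Since E_n ∝ n², the ratio is (7/2)² = 12.25.

12.25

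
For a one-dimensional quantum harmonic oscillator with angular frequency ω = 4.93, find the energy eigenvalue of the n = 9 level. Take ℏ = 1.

E = 46.8

Using E_n = (n + ½)ℏω: E_9 = 9.5 × 4.93 = 46.84.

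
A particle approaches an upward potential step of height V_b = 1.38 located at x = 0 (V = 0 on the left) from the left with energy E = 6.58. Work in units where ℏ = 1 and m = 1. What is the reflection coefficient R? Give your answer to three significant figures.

R = 0.00345

The wavenumbers are k₁ = √(2mE)/ℏ = 3.628 on the left and k₂ = √(2m(E − V_b))/ℏ = 3.225 on the right.
Matching ψ and ψ′ at x = 0 gives r = (k₁ − k₂)/(k₁ + k₂), so R = r² = 0.003455 and T = 1 − R = 0.9965.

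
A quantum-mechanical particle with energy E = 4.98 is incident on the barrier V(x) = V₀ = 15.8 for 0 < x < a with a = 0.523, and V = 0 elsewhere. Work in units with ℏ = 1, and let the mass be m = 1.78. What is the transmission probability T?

E < V₀: inside the barrier ψ ∝ e^{±κx} with κ = √(2m(V₀ − E))/ℏ = 6.206.
κa = 3.246, sinh(κa) = 12.82.
The exact tunnelling result is T⁻¹ = 1 + V₀² sinh²(κa) / [4E(V₀ − E)] = 191.5, so T = 0.00522.

T = 0.00522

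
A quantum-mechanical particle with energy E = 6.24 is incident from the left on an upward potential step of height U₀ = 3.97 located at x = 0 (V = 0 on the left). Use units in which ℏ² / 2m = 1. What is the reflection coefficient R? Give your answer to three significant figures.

The wavenumbers are k₁ = √(2mE)/ℏ = 2.498 on the left and k₂ = √(2m(E − U₀))/ℏ = 1.507 on the right.
Matching ψ and ψ′ at x = 0 gives r = (k₁ − k₂)/(k₁ + k₂), so R = r² = 0.06128 and T = 1 − R = 0.9387.

R = 0.0613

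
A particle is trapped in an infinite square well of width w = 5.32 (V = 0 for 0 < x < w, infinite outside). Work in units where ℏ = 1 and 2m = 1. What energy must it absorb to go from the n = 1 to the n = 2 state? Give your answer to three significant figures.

ΔE = 1.05

E_n = n²π²ℏ²/(2mw²), so ΔE = (2² − 1²) π²ℏ²/(2mw²).
ΔE = 3 × π² / (2 × 0.5 × 5.32²) = 1.046.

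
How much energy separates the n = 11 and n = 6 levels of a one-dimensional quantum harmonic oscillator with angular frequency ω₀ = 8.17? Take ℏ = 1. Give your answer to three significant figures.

E_n = ℏω₀(n + ½), so ΔE = (11 − 6) ℏω₀ = 5 × 8.17 = 40.85.

ΔE = 40.9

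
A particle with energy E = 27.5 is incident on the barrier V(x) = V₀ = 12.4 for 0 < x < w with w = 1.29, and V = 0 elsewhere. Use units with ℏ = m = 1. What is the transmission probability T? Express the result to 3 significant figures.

E > V₀: inside the barrier k₂ = √(2m(E − V₀))/ℏ = 5.495, k₂w = 7.089.
T = [1 + V₀² sin²(k₂w) / (4E(E − V₀))]⁻¹ = 1/1.048 = 0.954.

T = 0.954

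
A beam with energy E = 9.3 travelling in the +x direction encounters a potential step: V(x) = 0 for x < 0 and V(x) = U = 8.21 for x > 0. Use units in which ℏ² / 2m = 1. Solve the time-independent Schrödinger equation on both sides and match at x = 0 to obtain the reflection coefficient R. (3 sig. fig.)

On each side the TISE gives plane waves with k = √(2m(E − V))/ℏ: k₁ = √(2·½·9.3) = 3.050, k₂ = √(2·½·1.09) = 1.044.
Matching ψ and ψ′ at x = 0 gives r = (k₁ − k₂)/(k₁ + k₂), so R = r² = 0.2400 and T = 1 − R = 0.7600.

R = 0.240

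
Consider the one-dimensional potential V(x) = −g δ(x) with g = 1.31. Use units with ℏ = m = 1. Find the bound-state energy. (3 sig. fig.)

E = -0.858

The bound state is ψ(x) = √κ e^{−κ|x|}. The derivative jump ψ'(0⁺) − ψ'(0⁻) = −(2mg/ℏ²)ψ(0) fixes κ = mg/ℏ² = 1.310.
Then E = −ℏ²κ²/(2m) = −mg²/(2ℏ²) = -0.8581.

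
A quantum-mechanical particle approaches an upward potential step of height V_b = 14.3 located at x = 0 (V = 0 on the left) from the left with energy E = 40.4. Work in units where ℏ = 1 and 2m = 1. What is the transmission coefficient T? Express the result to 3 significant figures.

T = 0.988

The wavenumbers are k₁ = √(2mE)/ℏ = 6.356 on the left and k₂ = √(2m(E − V_b))/ℏ = 5.109 on the right.
Matching ψ and ψ′ at x = 0 gives r = (k₁ − k₂)/(k₁ + k₂), so R = r² = 0.01184 and T = 1 − R = 0.9882.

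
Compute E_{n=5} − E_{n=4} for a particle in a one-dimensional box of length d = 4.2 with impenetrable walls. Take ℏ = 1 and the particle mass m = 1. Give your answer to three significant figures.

E_n = n²π²ℏ²/(2md²), so ΔE = (5² − 4²) π²ℏ²/(2md²).
ΔE = 9 × π² / (2 × 1 × 4.2²) = 2.518.

ΔE = 2.52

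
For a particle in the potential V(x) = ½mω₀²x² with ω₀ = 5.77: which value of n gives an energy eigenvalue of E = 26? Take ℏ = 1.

n = 4

E_n = ℏω₀(n + ½) ⇒ n = E/(ℏω₀) − ½ = 26/5.77 − 0.5 = 4.006 → n = 4.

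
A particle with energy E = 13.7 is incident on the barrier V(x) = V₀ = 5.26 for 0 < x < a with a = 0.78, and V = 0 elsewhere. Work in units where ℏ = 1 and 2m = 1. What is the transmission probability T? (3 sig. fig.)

E > V₀: inside the barrier k₂ = √(2m(E − V₀))/ℏ = 2.905, k₂a = 2.266.
Matching at both interfaces gives T⁻¹ = 1 + V₀² sin²(k₂a) / [4E(E − V₀)] = 1.035, hence T = 0.966.

T = 0.966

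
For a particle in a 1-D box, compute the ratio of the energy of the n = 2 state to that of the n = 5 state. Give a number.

0.16

Since E_n ∝ n², the ratio is (2/5)² = 0.16.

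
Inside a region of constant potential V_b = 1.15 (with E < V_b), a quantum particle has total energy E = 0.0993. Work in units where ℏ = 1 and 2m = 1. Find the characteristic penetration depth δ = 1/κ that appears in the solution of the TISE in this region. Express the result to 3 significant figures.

Since E < V_b the TISE in this region is ψ'' = κ²ψ with κ = √(2m(V_b − E))/ℏ.
κ = √(2 × 0.5 × 1.0507) = 1.025. The penetration depth is δ = 1/κ = 0.976.

δ = 0.976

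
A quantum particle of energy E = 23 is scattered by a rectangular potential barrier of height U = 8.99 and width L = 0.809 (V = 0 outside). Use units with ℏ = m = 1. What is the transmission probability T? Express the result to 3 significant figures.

T = 0.951

E > U: inside the barrier k₂ = √(2m(E − U))/ℏ = 5.293, k₂L = 4.282.
Matching at both interfaces gives T⁻¹ = 1 + U² sin²(k₂L) / [4E(E − U)] = 1.052, hence T = 0.951.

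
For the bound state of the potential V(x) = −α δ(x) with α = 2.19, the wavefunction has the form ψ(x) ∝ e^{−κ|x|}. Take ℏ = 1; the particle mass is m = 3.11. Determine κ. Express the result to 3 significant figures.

κ = 6.81

Integrate −(ℏ²/2m)ψ'' − αδ(x)ψ = Eψ from −ε to +ε: the ψ'' term gives ψ'(0⁺) − ψ'(0⁻) and the δ term gives −(2mα/ℏ²)ψ(0).
With ψ ∝ e^{−κ|x|} this yields −2κ = −2mα/ℏ², so κ = mα/ℏ² = 6.811.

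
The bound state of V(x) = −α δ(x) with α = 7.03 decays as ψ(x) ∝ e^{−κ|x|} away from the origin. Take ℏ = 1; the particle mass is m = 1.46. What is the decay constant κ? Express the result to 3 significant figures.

Integrating the TISE across x = 0 gives the cusp condition ψ'(0⁺) − ψ'(0⁻) = −(2mα/ℏ²)ψ(0).
With ψ ∝ e^{−κ|x|} this yields −2κ = −2mα/ℏ², so κ = mα/ℏ² = 10.26.

κ = 10.3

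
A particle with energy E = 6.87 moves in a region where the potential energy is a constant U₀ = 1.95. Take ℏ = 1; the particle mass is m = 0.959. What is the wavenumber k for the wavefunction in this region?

k = 3.07

With E > U₀ the solution is oscillatory, ψ ∝ e^{±ikx} with k = √(2m(E − U₀))/ℏ.
k = √(2 × 0.959 × 4.92) = 3.072.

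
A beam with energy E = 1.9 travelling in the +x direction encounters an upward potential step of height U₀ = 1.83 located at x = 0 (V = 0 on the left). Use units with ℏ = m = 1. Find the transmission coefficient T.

T = 0.540

On each side the TISE gives plane waves with k = √(2m(E − V))/ℏ: k₁ = √(2·1·1.9) = 1.949, k₂ = √(2·1·0.07) = 0.3742.
Matching ψ and ψ′ at x = 0 gives r = (k₁ − k₂)/(k₁ + k₂), so R = r² = 0.4596 and T = 1 − R = 0.5404.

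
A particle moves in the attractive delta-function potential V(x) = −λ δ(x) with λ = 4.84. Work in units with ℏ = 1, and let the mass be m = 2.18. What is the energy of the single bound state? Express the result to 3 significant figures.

E = -25.5

The bound state is ψ(x) = √κ e^{−κ|x|}. The derivative jump ψ'(0⁺) − ψ'(0⁻) = −(2mλ/ℏ²)ψ(0) fixes κ = mλ/ℏ² = 10.55.
Then E = −ℏ²κ²/(2m) = −mλ²/(2ℏ²) = -25.53.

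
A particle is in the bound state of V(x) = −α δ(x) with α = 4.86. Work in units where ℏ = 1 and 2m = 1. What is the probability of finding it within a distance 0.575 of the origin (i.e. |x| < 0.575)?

P = 0.939

The normalised bound state is ψ = √κ e^{−κ|x|} with κ = mα/ℏ² = 2.430.
P(|x| < d) = ∫_{−d}^{d} κ e^{−2κ|x|} dx = 1 − e^{−2κd} = 1 − e^{−2.795} = 0.9389.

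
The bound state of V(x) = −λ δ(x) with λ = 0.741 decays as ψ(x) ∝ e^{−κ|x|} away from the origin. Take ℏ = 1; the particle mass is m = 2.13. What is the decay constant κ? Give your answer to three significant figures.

κ = 1.58

Integrate −(ℏ²/2m)ψ'' − λδ(x)ψ = Eψ from −ε to +ε: the ψ'' term gives ψ'(0⁺) − ψ'(0⁻) and the δ term gives −(2mλ/ℏ²)ψ(0).
With ψ ∝ e^{−κ|x|} this yields −2κ = −2mλ/ℏ², so κ = mλ/ℏ² = 1.578.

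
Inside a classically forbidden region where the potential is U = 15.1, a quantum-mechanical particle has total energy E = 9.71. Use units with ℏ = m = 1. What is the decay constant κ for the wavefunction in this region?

κ = 3.28

Since E < U the TISE in this region is ψ'' = κ²ψ with κ = √(2m(U − E))/ℏ.
κ = √(2 × 1 × 5.39) = 3.283.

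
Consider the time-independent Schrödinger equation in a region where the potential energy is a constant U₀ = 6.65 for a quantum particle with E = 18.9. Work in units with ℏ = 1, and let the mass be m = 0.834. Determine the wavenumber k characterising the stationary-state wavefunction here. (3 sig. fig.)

k = 4.52

With E > U₀ the solution is oscillatory, ψ ∝ e^{±ikx} with k = √(2m(E − U₀))/ℏ.
k = √(2 × 0.834 × 12.25) = 4.520.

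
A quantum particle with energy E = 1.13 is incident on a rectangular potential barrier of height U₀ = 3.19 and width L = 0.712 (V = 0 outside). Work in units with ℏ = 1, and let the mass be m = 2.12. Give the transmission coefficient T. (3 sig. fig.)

T = 0.0531

E < U₀: inside the barrier ψ ∝ e^{±κx} with κ = √(2m(U₀ − E))/ℏ = 2.955.
κL = 2.104, sinh(κL) = 4.039.
Matching ψ, ψ′ at both faces gives T = [1 + U₀² sinh²(κL) / (4E(U₀ − E))]⁻¹ = 1/18.83 = 0.0531.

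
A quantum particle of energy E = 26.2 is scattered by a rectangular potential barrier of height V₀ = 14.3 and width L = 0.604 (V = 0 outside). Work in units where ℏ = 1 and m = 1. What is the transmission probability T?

T = 0.994

Above the barrier the interior wavenumber is k₂ = √(2m(E − V₀))/ℏ = 4.879, giving phase k₂L = 2.947.
Matching at both interfaces gives T⁻¹ = 1 + V₀² sin²(k₂L) / [4E(E − V₀)] = 1.006, hence T = 0.994.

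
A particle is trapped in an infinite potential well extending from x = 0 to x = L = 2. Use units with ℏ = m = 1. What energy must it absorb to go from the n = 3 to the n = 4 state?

ΔE = 8.64

E_n = n²π²ℏ²/(2mL²), so ΔE = (4² − 3²) π²ℏ²/(2mL²).
ΔE = 7 × π² / (2 × 1 × 2²) = 8.636.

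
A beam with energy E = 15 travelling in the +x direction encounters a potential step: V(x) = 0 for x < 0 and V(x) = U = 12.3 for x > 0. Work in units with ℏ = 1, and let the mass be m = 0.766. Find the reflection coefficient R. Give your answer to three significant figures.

R = 0.163

The wavenumbers are k₁ = √(2mE)/ℏ = 4.794 on the left and k₂ = √(2m(E − U))/ℏ = 2.034 on the right.
Continuity of ψ and ψ′ at the step yields the reflection amplitude r = (k₁ − k₂)/(k₁ + k₂) = 0.4042; thus R = |r|² = 0.1634, T = 0.8366.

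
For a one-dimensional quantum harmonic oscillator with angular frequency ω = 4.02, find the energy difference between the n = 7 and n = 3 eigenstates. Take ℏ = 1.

ΔE = 16.1

E_n = ℏω(n + ½), so ΔE = (7 − 3) ℏω = 4 × 4.02 = 16.08.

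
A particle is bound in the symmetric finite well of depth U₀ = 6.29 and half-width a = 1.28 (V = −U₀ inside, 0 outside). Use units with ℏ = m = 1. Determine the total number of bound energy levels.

N = 3

Define the well-strength parameter z₀ = (a/ℏ)√(2mU₀) = 1.28 × √(2·1·6.29) = 4.540.
The even/odd transcendental equations gain one root per π/2 in z₀, giving N = 1 + ⌊2z₀/π⌋ = 1 + ⌊2.890⌋ = 3.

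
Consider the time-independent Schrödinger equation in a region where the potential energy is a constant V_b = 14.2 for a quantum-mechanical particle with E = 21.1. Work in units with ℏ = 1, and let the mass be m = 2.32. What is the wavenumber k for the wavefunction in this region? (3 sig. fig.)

k = 5.66

With E > V_b the solution is oscillatory, ψ ∝ e^{±ikx} with k = √(2m(E − V_b))/ℏ.
k = √(2 × 2.32 × 6.9) = 5.658.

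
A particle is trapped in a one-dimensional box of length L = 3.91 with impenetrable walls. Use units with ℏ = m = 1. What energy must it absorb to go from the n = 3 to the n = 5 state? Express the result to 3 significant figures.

ΔE = 5.16

E_n = n²π²ℏ²/(2mL²), so ΔE = (5² − 3²) π²ℏ²/(2mL²).
ΔE = 16 × π² / (2 × 1 × 3.91²) = 5.165.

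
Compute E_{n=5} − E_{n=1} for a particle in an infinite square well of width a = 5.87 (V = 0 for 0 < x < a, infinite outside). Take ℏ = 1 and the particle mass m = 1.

ΔE = 3.44

E_n = n²π²ℏ²/(2ma²), so ΔE = (5² − 1²) π²ℏ²/(2ma²).
ΔE = 24 × π² / (2 × 1 × 5.87²) = 3.437.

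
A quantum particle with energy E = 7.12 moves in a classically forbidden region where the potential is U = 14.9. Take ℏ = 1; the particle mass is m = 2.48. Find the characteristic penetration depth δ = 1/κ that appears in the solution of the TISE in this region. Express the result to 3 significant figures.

Since E < U the TISE in this region is ψ'' = κ²ψ with κ = √(2m(U − E))/ℏ.
κ = √(2 × 2.48 × 7.78) = 6.212. The penetration depth is δ = 1/κ = 0.161.

δ = 0.161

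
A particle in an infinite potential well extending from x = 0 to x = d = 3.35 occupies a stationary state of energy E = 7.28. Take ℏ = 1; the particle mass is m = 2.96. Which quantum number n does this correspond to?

n = 7

For an infinite well E_n = n²π²ℏ²/(2md²), so n = (d/πℏ)√(2mE).
n = (3.35/π) × √(2 × 2.96 × 7.28) = 7.000 → n = 7.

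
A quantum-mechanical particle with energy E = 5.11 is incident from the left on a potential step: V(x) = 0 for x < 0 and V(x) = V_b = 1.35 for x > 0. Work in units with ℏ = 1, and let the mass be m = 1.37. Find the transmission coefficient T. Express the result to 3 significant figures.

On each side the TISE gives plane waves with k = √(2m(E − V))/ℏ: k₁ = √(2·1.37·5.11) = 3.742, k₂ = √(2·1.37·3.76) = 3.210.
Continuity of ψ and ψ′ at the step yields the reflection amplitude r = (k₁ − k₂)/(k₁ + k₂) = 0.07655; thus R = |r|² = 0.005859, T = 0.9941.

T = 0.994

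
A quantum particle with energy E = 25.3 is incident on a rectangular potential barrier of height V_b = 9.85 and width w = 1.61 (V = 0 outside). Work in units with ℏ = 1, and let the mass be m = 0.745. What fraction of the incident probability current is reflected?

R = 0.0575

E > V_b: inside the barrier k₂ = √(2m(E − V_b))/ℏ = 4.798, k₂w = 7.725.
Matching at both interfaces gives T⁻¹ = 1 + V_b² sin²(k₂w) / [4E(E − V_b)] = 1.061, hence T = 0.942.
R = 1 − T = 0.0575.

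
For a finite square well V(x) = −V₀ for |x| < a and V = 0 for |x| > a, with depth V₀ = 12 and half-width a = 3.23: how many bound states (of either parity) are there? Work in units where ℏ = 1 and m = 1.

N = 11

Define the well-strength parameter z₀ = (a/ℏ)√(2mV₀) = 3.23 × √(2·1·12) = 15.82.
The even/odd transcendental equations gain one root per π/2 in z₀, giving N = 1 + ⌊2z₀/π⌋ = 1 + ⌊10.07⌋ = 11.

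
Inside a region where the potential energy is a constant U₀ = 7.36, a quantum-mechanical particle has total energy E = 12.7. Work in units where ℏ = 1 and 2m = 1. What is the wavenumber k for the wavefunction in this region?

With E > U₀ the solution is oscillatory, ψ ∝ e^{±ikx} with k = √(2m(E − U₀))/ℏ.
k = √(2 × 0.5 × 5.34) = 2.311.

k = 2.31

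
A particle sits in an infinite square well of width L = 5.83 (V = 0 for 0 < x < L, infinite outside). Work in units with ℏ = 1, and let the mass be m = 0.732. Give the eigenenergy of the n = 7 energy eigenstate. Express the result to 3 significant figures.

E = 9.72

Requiring ψ(0) = ψ(L) = 0 quantises k = nπ/L, hence E_n = ℏ²k²/2m = n²π²ℏ²/(2mL²).
E_7 = 7² × π² / (2 × 0.732 × 5.83²) = 9.719.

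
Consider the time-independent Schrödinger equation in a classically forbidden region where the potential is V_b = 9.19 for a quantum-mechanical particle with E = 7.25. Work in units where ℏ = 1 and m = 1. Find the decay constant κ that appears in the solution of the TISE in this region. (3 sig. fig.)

κ = 1.97

Since E < V_b the TISE in this region is ψ'' = κ²ψ with κ = √(2m(V_b − E))/ℏ.
κ = √(2 × 1 × 1.94) = 1.970.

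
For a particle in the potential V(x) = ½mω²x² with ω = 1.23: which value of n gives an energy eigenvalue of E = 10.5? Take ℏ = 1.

n = 8

E_n = ℏω(n + ½) ⇒ n = E/(ℏω) − ½ = 10.5/1.23 − 0.5 = 8.037 → n = 8.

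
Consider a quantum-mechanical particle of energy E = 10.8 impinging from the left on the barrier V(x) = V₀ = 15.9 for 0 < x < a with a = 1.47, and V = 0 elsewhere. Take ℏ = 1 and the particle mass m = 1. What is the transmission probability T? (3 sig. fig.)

Since E < V₀ the interior solution is evanescent with decay constant κ = √(2m(V₀ − E))/ℏ = 3.194.
κa = 4.695, sinh(κa) = 54.68.
Matching ψ, ψ′ at both faces gives T = [1 + V₀² sinh²(κa) / (4E(V₀ − E))]⁻¹ = 1/3432 = 0.000291.

T = 0.000291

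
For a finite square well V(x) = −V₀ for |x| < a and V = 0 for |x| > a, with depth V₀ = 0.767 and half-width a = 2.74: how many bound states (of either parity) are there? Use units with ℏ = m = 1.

N = 3

The dimensionless depth is z₀ = a√(2mV₀)/ℏ = 2.74 × √(1.534) = 3.394.
The even/odd transcendental equations gain one root per π/2 in z₀, giving N = 1 + ⌊2z₀/π⌋ = 1 + ⌊2.160⌋ = 3.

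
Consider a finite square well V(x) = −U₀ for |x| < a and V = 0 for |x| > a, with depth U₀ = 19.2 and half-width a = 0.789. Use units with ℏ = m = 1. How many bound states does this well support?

The dimensionless depth is z₀ = a√(2mU₀)/ℏ = 0.789 × √(38.40) = 4.889.
The even/odd transcendental equations gain one root per π/2 in z₀, giving N = 1 + ⌊2z₀/π⌋ = 1 + ⌊3.113⌋ = 4.

N = 4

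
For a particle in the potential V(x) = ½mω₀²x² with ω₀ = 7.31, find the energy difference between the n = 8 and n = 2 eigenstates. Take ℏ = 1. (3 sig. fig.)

ΔE = 43.9

E_n = ℏω₀(n + ½), so ΔE = (8 − 2) ℏω₀ = 6 × 7.31 = 43.86.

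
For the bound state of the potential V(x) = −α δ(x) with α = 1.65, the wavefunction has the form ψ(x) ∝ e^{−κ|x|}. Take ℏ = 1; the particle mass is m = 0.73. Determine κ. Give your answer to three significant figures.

Integrate −(ℏ²/2m)ψ'' − αδ(x)ψ = Eψ from −ε to +ε: the ψ'' term gives ψ'(0⁺) − ψ'(0⁻) and the δ term gives −(2mα/ℏ²)ψ(0).
With ψ ∝ e^{−κ|x|} this yields −2κ = −2mα/ℏ², so κ = mα/ℏ² = 1.205.

κ = 1.20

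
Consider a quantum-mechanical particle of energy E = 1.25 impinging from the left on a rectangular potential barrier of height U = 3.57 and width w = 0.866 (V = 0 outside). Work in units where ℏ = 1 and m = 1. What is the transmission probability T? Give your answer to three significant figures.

E < U: inside the barrier ψ ∝ e^{±κx} with κ = √(2m(U − E))/ℏ = 2.154.
κw = 1.865, sinh(κw) = 3.152.
Matching ψ, ψ′ at both faces gives T = [1 + U² sinh²(κw) / (4E(U − E))]⁻¹ = 1/11.92 = 0.0839.

T = 0.0839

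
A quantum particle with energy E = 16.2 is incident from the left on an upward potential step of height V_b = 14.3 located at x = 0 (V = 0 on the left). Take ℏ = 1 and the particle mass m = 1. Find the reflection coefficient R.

On each side the TISE gives plane waves with k = √(2m(E − V))/ℏ: k₁ = √(2·1·16.2) = 5.692, k₂ = √(2·1·1.9) = 1.949.
Continuity of ψ and ψ′ at the step yields the reflection amplitude r = (k₁ − k₂)/(k₁ + k₂) = 0.4898; thus R = |r|² = 0.2399, T = 0.7601.

R = 0.240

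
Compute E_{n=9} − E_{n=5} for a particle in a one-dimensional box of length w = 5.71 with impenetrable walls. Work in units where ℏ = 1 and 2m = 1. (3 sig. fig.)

E_n = n²π²ℏ²/(2mw²), so ΔE = (9² − 5²) π²ℏ²/(2mw²).
ΔE = 56 × π² / (2 × 0.5 × 5.71²) = 16.95.

ΔE = 17.0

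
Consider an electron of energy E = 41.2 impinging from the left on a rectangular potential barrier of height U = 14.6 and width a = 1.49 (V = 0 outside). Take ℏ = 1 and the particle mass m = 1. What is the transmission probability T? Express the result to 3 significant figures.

T = 0.954

Above the barrier the interior wavenumber is k₂ = √(2m(E − U))/ℏ = 7.294, giving phase k₂a = 10.87.
T = [1 + U² sin²(k₂a) / (4E(E − U))]⁻¹ = 1/1.048 = 0.954.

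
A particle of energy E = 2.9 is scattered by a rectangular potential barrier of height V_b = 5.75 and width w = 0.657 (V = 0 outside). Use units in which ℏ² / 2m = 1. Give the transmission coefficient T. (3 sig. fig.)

Since E < V_b the interior solution is evanescent with decay constant κ = √(2m(V_b − E))/ℏ = 1.688.
κw = 1.109, sinh(κw) = 1.351.
Matching ψ, ψ′ at both faces gives T = [1 + V_b² sinh²(κw) / (4E(V_b − E))]⁻¹ = 1/2.825 = 0.354.

T = 0.354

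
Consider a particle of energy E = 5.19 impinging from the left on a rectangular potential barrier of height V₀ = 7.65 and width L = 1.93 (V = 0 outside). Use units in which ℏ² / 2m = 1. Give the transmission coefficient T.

E < V₀: inside the barrier ψ ∝ e^{±κx} with κ = √(2m(V₀ − E))/ℏ = 1.568.
κL = 3.027, sinh(κL) = 10.29.
The exact tunnelling result is T⁻¹ = 1 + V₀² sinh²(κL) / [4E(V₀ − E)] = 122.4, so T = 0.00817.

T = 0.00817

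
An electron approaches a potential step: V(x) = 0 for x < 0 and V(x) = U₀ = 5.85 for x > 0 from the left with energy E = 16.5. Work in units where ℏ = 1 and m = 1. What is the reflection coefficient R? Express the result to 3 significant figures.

The wavenumbers are k₁ = √(2mE)/ℏ = 5.745 on the left and k₂ = √(2m(E − U₀))/ℏ = 4.615 on the right.
Matching ψ and ψ′ at x = 0 gives r = (k₁ − k₂)/(k₁ + k₂), so R = r² = 0.01188 and T = 1 − R = 0.9881.

R = 0.0119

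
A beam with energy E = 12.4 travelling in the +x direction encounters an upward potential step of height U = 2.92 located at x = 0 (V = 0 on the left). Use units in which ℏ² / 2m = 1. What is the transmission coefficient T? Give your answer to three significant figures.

T = 0.996

On each side the TISE gives plane waves with k = √(2m(E − V))/ℏ: k₁ = √(2·½·12.4) = 3.521, k₂ = √(2·½·9.48) = 3.079.
Continuity of ψ and ψ′ at the step yields the reflection amplitude r = (k₁ − k₂)/(k₁ + k₂) = 0.06703; thus R = |r|² = 0.004493, T = 0.9955.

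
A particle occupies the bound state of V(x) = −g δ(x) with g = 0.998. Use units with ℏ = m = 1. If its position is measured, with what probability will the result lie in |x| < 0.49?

P = 0.624

The normalised bound state is ψ = √κ e^{−κ|x|} with κ = mg/ℏ² = 0.9980.
P(|x| < d) = ∫_{−d}^{d} κ e^{−2κ|x|} dx = 1 − e^{−2κd} = 1 − e^{−0.9780} = 0.6240.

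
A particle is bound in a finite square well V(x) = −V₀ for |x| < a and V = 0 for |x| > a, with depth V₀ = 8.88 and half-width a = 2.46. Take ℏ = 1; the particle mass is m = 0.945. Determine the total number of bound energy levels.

The dimensionless depth is z₀ = a√(2mV₀)/ℏ = 2.46 × √(16.78) = 10.08.
A new bound state (alternating even/odd) appears each time z₀ passes a multiple of π/2, so N = ⌊2z₀/π⌋ + 1 = ⌊6.416⌋ + 1 = 7.

N = 7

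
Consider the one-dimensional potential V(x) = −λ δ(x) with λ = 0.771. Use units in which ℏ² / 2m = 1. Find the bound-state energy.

The bound state is ψ(x) = √κ e^{−κ|x|}. The derivative jump ψ'(0⁺) − ψ'(0⁻) = −(2mλ/ℏ²)ψ(0) fixes κ = mλ/ℏ² = 0.3855.
Then E = −ℏ²κ²/(2m) = −mλ²/(2ℏ²) = -0.1486.

E = -0.149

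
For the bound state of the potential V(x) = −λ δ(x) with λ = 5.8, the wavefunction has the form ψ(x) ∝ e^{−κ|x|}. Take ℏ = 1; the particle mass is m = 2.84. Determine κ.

Integrating the TISE across x = 0 gives the cusp condition ψ'(0⁺) − ψ'(0⁻) = −(2mλ/ℏ²)ψ(0).
With ψ ∝ e^{−κ|x|} this yields −2κ = −2mλ/ℏ², so κ = mλ/ℏ² = 16.47.

κ = 16.5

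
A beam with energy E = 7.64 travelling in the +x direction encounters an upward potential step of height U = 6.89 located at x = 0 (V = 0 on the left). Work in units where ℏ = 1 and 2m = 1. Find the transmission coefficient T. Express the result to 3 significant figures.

T = 0.727

The wavenumbers are k₁ = √(2mE)/ℏ = 2.764 on the left and k₂ = √(2m(E − U))/ℏ = 0.8660 on the right.
Matching ψ and ψ′ at x = 0 gives r = (k₁ − k₂)/(k₁ + k₂), so R = r² = 0.2734 and T = 1 − R = 0.7266.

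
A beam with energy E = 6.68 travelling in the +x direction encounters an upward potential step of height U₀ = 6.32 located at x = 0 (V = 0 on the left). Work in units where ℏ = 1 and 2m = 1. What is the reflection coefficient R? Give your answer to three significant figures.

R = 0.388

On each side the TISE gives plane waves with k = √(2m(E − V))/ℏ: k₁ = √(2·½·6.68) = 2.585, k₂ = √(2·½·0.36) = 0.6000.
Matching ψ and ψ′ at x = 0 gives r = (k₁ − k₂)/(k₁ + k₂), so R = r² = 0.3884 and T = 1 − R = 0.6116.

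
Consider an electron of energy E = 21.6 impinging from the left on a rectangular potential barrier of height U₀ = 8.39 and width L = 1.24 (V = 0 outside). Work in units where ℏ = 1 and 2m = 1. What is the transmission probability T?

E > U₀: inside the barrier k₂ = √(2m(E − U₀))/ℏ = 3.635, k₂L = 4.507.
Matching at both interfaces gives T⁻¹ = 1 + U₀² sin²(k₂L) / [4E(E − U₀)] = 1.059, hence T = 0.944.

T = 0.944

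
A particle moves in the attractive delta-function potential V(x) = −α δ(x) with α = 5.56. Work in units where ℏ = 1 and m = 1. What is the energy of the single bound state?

For x ≠ 0 the bound state is ψ ∝ e^{−κ|x|}; integrating the TISE across the delta gives the cusp condition 2κ = 2mα/ℏ², so κ = 5.560.
Then E = −ℏ²κ²/(2m) = −mα²/(2ℏ²) = -15.46.

E = -15.5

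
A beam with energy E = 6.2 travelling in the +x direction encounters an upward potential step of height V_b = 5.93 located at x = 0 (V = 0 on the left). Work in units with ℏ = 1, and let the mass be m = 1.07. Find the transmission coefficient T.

The wavenumbers are k₁ = √(2mE)/ℏ = 3.643 on the left and k₂ = √(2m(E − V_b))/ℏ = 0.7601 on the right.
Continuity of ψ and ψ′ at the step yields the reflection amplitude r = (k₁ − k₂)/(k₁ + k₂) = 0.6547; thus R = |r|² = 0.4286, T = 0.5714.

T = 0.571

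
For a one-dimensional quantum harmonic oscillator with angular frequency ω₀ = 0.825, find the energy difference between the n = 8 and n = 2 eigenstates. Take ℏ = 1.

ΔE = 4.95

E_n = ℏω₀(n + ½), so ΔE = (8 − 2) ℏω₀ = 6 × 0.825 = 4.950.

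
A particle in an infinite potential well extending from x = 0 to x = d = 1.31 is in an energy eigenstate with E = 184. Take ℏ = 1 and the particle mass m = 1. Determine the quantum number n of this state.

n = 8

From E_n = n²π²ℏ²/(2md²) invert to n = √(2md²E)/(πℏ).
n = (1.31/π) × √(2 × 1 × 184) = 7.999 → n = 8.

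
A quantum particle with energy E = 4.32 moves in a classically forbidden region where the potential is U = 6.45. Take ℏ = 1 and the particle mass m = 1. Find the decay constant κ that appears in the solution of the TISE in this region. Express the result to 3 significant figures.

κ = 2.06

Since E < U the TISE in this region is ψ'' = κ²ψ with κ = √(2m(U − E))/ℏ.
κ = √(2 × 1 × 2.13) = 2.064.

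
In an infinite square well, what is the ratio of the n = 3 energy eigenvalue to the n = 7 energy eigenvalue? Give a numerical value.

0.183673

E_n = n²π²ℏ²/(2mL²) so the ratio is n₂²/n₁² = 9/49 = 0.183673.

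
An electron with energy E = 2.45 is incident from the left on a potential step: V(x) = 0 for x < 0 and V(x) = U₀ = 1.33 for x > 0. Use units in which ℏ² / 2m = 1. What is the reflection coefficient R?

R = 0.0373

On each side the TISE gives plane waves with k = √(2m(E − V))/ℏ: k₁ = √(2·½·2.45) = 1.565, k₂ = √(2·½·1.12) = 1.058.
Matching ψ and ψ′ at x = 0 gives r = (k₁ − k₂)/(k₁ + k₂), so R = r² = 0.03734 and T = 1 − R = 0.9627.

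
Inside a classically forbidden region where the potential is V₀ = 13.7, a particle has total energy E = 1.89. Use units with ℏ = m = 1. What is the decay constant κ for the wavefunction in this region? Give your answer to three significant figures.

κ = 4.86

Since E < V₀ the TISE in this region is ψ'' = κ²ψ with κ = √(2m(V₀ − E))/ℏ.
κ = √(2 × 1 × 11.81) = 4.860.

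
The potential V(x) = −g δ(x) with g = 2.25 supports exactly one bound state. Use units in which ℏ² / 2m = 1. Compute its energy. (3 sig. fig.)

E = -1.27

The bound state is ψ(x) = √κ e^{−κ|x|}. The derivative jump ψ'(0⁺) − ψ'(0⁻) = −(2mg/ℏ²)ψ(0) fixes κ = mg/ℏ² = 1.125.
Then E = −ℏ²κ²/(2m) = −mg²/(2ℏ²) = -1.266.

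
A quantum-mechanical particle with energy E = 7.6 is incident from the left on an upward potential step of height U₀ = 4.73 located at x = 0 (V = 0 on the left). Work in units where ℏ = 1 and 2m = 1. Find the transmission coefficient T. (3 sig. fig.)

The wavenumbers are k₁ = √(2mE)/ℏ = 2.757 on the left and k₂ = √(2m(E − U₀))/ℏ = 1.694 on the right.
Matching ψ and ψ′ at x = 0 gives r = (k₁ − k₂)/(k₁ + k₂), so R = r² = 0.05701 and T = 1 − R = 0.9430.

T = 0.943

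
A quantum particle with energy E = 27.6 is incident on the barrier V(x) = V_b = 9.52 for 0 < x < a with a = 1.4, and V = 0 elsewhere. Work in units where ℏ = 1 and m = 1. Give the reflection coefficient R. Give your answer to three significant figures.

Above the barrier the interior wavenumber is k₂ = √(2m(E − V_b))/ℏ = 6.013, giving phase k₂a = 8.419.
T = [1 + V_b² sin²(k₂a) / (4E(E − V_b))]⁻¹ = 1/1.032 = 0.969.
R = 1 − T = 0.0314.

R = 0.0314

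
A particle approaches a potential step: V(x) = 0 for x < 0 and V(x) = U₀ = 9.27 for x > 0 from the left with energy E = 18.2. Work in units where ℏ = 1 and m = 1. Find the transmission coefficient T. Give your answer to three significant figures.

The wavenumbers are k₁ = √(2mE)/ℏ = 6.033 on the left and k₂ = √(2m(E − U₀))/ℏ = 4.226 on the right.
Matching ψ and ψ′ at x = 0 gives r = (k₁ − k₂)/(k₁ + k₂), so R = r² = 0.03103 and T = 1 − R = 0.9690.

T = 0.969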